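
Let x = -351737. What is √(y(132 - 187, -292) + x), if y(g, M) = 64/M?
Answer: I*√1874407641/73 ≈ 593.07*I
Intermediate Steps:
√(y(132 - 187, -292) + x) = √(64/(-292) - 351737) = √(64*(-1/292) - 351737) = √(-16/73 - 351737) = √(-25676817/73) = I*√1874407641/73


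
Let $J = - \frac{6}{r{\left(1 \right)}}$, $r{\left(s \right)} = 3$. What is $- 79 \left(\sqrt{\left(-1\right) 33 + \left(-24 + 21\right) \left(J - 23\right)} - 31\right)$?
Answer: $2449 - 79 \sqrt{42} \approx 1937.0$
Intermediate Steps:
$J = -2$ ($J = - \frac{6}{3} = \left(-6\right) \frac{1}{3} = -2$)
$- 79 \left(\sqrt{\left(-1\right) 33 + \left(-24 + 21\right) \left(J - 23\right)} - 31\right) = - 79 \left(\sqrt{\left(-1\right) 33 + \left(-24 + 21\right) \left(-2 - 23\right)} - 31\right) = - 79 \left(\sqrt{-33 - -75} - 31\right) = - 79 \left(\sqrt{-33 + 75} - 31\right) = - 79 \left(\sqrt{42} - 31\right) = - 79 \left(-31 + \sqrt{42}\right) = 2449 - 79 \sqrt{42}$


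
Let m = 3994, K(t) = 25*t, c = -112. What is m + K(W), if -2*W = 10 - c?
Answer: 2469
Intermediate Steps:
W = -61 (W = -(10 - 1*(-112))/2 = -(10 + 112)/2 = -1/2*122 = -61)
m + K(W) = 3994 + 25*(-61) = 3994 - 1525 = 2469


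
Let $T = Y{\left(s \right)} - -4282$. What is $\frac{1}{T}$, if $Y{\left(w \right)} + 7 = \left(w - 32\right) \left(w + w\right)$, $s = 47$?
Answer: $\frac{1}{5685} \approx 0.0001759$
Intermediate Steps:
$Y{\left(w \right)} = -7 + 2 w \left(-32 + w\right)$ ($Y{\left(w \right)} = -7 + \left(w - 32\right) \left(w + w\right) = -7 + \left(-32 + w\right) 2 w = -7 + 2 w \left(-32 + w\right)$)
$T = 5685$ ($T = \left(-7 - 3008 + 2 \cdot 47^{2}\right) - -4282 = \left(-7 - 3008 + 2 \cdot 2209\right) + 4282 = \left(-7 - 3008 + 4418\right) + 4282 = 1403 + 4282 = 5685$)
$\frac{1}{T} = \frac{1}{5685}$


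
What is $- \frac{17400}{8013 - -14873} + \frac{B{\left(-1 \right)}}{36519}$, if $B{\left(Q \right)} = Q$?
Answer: $- \frac{317726743}{417886917} \approx -0.76032$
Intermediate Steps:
$- \frac{17400}{8013 - -14873} + \frac{B{\left(-1 \right)}}{36519} = - \frac{17400}{8013 - -14873} - \frac{1}{36519} = - \frac{17400}{8013 + 14873} - \frac{1}{36519} = - \frac{17400}{22886} - \frac{1}{36519} = \left(-17400\right) \frac{1}{22886} - \frac{1}{36519} = - \frac{8700}{11443} - \frac{1}{36519} = - \frac{317726743}{417886917}$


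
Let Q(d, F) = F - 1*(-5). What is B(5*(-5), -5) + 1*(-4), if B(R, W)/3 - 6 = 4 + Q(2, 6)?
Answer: 59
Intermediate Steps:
Q(d, F) = 5 + F (Q(d, F) = F + 5 = 5 + F)
B(R, W) = 63 (B(R, W) = 18 + 3*(4 + (5 + 6)) = 18 + 3*(4 + 11) = 18 + 3*15 = 18 + 45 = 63)
B(5*(-5), -5) + 1*(-4) = 63 + 1*(-4) = 63 - 4 = 59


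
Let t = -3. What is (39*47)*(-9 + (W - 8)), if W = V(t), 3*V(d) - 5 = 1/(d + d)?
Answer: -169247/6 ≈ -28208.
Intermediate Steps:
V(d) = 5/3 + 1/(6*d) (V(d) = 5/3 + 1/(3*(d + d)) = 5/3 + 1/(3*((2*d))) = 5/3 + (1/(2*d))/3 = 5/3 + 1/(6*d))
W = 29/18 (W = (⅙)*(1 + 10*(-3))/(-3) = (⅙)*(-⅓)*(1 - 30) = (⅙)*(-⅓)*(-29) = 29/18 ≈ 1.6111)
(39*47)*(-9 + (W - 8)) = (39*47)*(-9 + (29/18 - 8)) = 1833*(-9 - 115/18) = 1833*(-277/18) = -169247/6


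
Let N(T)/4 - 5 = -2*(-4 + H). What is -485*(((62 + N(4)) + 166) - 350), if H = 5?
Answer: 53350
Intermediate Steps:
N(T) = 12 (N(T) = 20 + 4*(-2*(-4 + 5)) = 20 + 4*(-2*1) = 20 + 4*(-2) = 20 - 8 = 12)
-485*(((62 + N(4)) + 166) - 350) = -485*(((62 + 12) + 166) - 350) = -485*((74 + 166) - 350) = -485*(240 - 350) = -485*(-110) = 53350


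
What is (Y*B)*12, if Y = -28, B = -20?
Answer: 6720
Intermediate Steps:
(Y*B)*12 = -28*(-20)*12 = 560*12 = 6720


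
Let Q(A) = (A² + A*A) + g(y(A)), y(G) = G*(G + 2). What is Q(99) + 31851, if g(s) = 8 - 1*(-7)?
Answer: 51468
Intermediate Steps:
y(G) = G*(2 + G)
g(s) = 15 (g(s) = 8 + 7 = 15)
Q(A) = 15 + 2*A² (Q(A) = (A² + A*A) + 15 = (A² + A²) + 15 = 2*A² + 15 = 15 + 2*A²)
Q(99) + 31851 = (15 + 2*99²) + 31851 = (15 + 2*9801) + 31851 = (15 + 19602) + 31851 = 19617 + 31851 = 51468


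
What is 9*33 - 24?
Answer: 273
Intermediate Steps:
9*33 - 24 = 297 - 24 = 273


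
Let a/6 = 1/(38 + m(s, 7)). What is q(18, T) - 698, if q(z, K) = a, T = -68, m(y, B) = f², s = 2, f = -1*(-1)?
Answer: -9072/13 ≈ -697.85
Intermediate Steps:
f = 1
m(y, B) = 1 (m(y, B) = 1² = 1)
a = 2/13 (a = 6/(38 + 1) = 6/39 = 6*(1/39) = 2/13 ≈ 0.15385)
q(z, K) = 2/13
q(18, T) - 698 = 2/13 - 698 = -9072/13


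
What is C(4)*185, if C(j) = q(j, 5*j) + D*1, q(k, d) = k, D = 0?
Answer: 740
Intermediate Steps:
C(j) = j (C(j) = j + 0*1 = j + 0 = j)
C(4)*185 = 4*185 = 740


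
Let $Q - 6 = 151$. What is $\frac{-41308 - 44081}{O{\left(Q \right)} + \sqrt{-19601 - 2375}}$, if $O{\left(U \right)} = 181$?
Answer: $- \frac{15455409}{54737} + \frac{170778 i \sqrt{5494}}{54737} \approx -282.36 + 231.26 i$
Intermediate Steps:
$Q = 157$ ($Q = 6 + 151 = 157$)
$\frac{-41308 - 44081}{O{\left(Q \right)} + \sqrt{-19601 - 2375}} = \frac{-41308 - 44081}{181 + \sqrt{-19601 - 2375}} = - \frac{85389}{181 + \sqrt{-21976}} = - \frac{85389}{181 + 2 i \sqrt{5494}}$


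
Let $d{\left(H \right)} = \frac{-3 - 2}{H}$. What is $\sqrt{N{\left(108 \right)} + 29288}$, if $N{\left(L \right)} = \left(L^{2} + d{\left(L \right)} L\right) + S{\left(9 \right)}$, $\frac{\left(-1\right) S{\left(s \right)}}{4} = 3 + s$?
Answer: $\sqrt{40899} \approx 202.24$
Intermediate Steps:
$S{\left(s \right)} = -12 - 4 s$ ($S{\left(s \right)} = - 4 \left(3 + s\right) = -12 - 4 s$)
$d{\left(H \right)} = - \frac{5}{H}$
$N{\left(L \right)} = -53 + L^{2}$ ($N{\left(L \right)} = \left(L^{2} + - \frac{5}{L} L\right) - 48 = \left(L^{2} - 5\right) - 48 = \left(-5 + L^{2}\right) - 48 = -53 + L^{2}$)
$\sqrt{N{\left(108 \right)} + 29288} = \sqrt{\left(-53 + 108^{2}\right) + 29288} = \sqrt{\left(-53 + 11664\right) + 29288} = \sqrt{11611 + 29288} = \sqrt{40899}$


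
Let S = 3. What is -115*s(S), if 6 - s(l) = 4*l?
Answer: 690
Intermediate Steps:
s(l) = 6 - 4*l
-115*s(S) = -115*(6 - 4*3) = -115*(6 - 12) = -115*(-6) = 690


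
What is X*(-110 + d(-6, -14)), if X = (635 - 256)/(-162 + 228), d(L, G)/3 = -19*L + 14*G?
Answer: -67462/33 ≈ -2044.3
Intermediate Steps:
d(L, G) = -57*L + 42*G (d(L, G) = 3*(-19*L + 14*G) = -57*L + 42*G)
X = 379/66 ≈ 5.7424
X*(-110 + d(-6, -14)) = 379*(-110 + (-57*(-6) + 42*(-14)))/66 = 379*(-110 + (342 - 588))/66 = 379*(-110 - 246)/66 = (379/66)*(-356) = -67462/33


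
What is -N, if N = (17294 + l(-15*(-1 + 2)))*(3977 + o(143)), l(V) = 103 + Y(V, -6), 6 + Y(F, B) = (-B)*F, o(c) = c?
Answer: -71280120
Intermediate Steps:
Y(F, B) = -6 - B*F (Y(F, B) = -6 + (-B)*F = -6 - B*F)
l(V) = 97 + 6*V (l(V) = 103 + (-6 - 1*(-6)*V) = 103 + (-6 + 6*V) = 97 + 6*V)
N = 71280120 (N = (17294 + (97 + 6*(-15*(-1 + 2))))*(3977 + 143) = (17294 + (97 + 6*(-15)))*4120 = (17294 + (97 - 90))*4120 = (17294 + 7)*4120 = 17301*4120 = 71280120)
-N = -1*71280120 = -71280120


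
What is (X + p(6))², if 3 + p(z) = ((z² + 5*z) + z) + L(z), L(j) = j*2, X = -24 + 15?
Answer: 5184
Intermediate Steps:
X = -9
L(j) = 2*j
p(z) = -3 + z² + 8*z (p(z) = -3 + (((z² + 5*z) + z) + 2*z) = -3 + ((z² + 6*z) + 2*z) = -3 + (z² + 8*z) = -3 + z² + 8*z)
(X + p(6))² = (-9 + (-3 + 6² + 8*6))² = (-9 + (-3 + 36 + 48))² = (-9 + 81)² = 72² = 5184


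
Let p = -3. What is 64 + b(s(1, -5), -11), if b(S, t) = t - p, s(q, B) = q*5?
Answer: 56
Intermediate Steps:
s(q, B) = 5*q
b(S, t) = 3 + t (b(S, t) = t - 1*(-3) = t + 3 = 3 + t)
64 + b(s(1, -5), -11) = 64 + (3 - 11) = 64 - 8 = 56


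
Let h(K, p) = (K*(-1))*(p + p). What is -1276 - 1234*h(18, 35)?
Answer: 1553564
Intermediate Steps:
h(K, p) = -2*K*p (h(K, p) = (-K)*(2*p) = -2*K*p)
-1276 - 1234*h(18, 35) = -1276 - (-2468)*18*35 = -1276 - 1234*(-1260) = -1276 + 1554840 = 1553564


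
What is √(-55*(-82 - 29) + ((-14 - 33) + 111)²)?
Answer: 101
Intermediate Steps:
√(-55*(-82 - 29) + ((-14 - 33) + 111)²) = √(-55*(-111) + (-47 + 111)²) = √(6105 + 64²) = √(6105 + 4096) = √10201 = 101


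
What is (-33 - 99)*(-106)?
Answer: 13992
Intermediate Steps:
(-33 - 99)*(-106) = -132*(-106) = 13992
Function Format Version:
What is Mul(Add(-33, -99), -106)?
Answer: 13992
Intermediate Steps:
Mul(Add(-33, -99), -106) = Mul(-132, -106) = 13992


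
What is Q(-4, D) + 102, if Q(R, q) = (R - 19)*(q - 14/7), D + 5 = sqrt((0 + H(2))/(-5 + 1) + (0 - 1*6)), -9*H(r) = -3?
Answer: 263 - 23*I*sqrt(219)/6 ≈ 263.0 - 56.728*I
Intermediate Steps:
H(r) = 1/3 (H(r) = -1/9*(-3) = 1/3)
D = -5 + I*sqrt(219)/6 (D = -5 + sqrt((0 + 1/3)/(-5 + 1) + (0 - 1*6)) = -5 + sqrt((1/3)/(-4) + (0 - 6)) = -5 + sqrt((1/3)*(-1/4) - 6) = -5 + sqrt(-1/12 - 6) = -5 + sqrt(-73/12) = -5 + I*sqrt(219)/6 ≈ -5.0 + 2.4664*I)
Q(R, q) = (-19 + R)*(-2 + q) (Q(R, q) = (-19 + R)*(q - 14*1/7) = (-19 + R)*(q - 2) = (-19 + R)*(-2 + q))
Q(-4, D) + 102 = (38 - 19*(-5 + I*sqrt(219)/6) - 2*(-4) - 4*(-5 + I*sqrt(219)/6)) + 102 = (38 + (95 - 19*I*sqrt(219)/6) + 8 + (20 - 2*I*sqrt(219)/3)) + 102 = (161 - 23*I*sqrt(219)/6) + 102 = 263 - 23*I*sqrt(219)/6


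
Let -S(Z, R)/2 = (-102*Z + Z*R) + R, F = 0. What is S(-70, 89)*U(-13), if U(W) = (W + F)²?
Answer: -337662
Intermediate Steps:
S(Z, R) = -2*R + 204*Z - 2*R*Z (S(Z, R) = -2*((-102*Z + Z*R) + R) = -2*((-102*Z + R*Z) + R) = -2*(R - 102*Z + R*Z) = -2*R + 204*Z - 2*R*Z)
U(W) = W² (U(W) = (W + 0)² = W²)
S(-70, 89)*U(-13) = (-2*89 + 204*(-70) - 2*89*(-70))*(-13)² = (-178 - 14280 + 12460)*169 = -1998*169 = -337662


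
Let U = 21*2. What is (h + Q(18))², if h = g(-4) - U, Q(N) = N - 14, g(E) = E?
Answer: 1764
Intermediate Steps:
U = 42
Q(N) = -14 + N
h = -46 (h = -4 - 1*42 = -4 - 42 = -46)
(h + Q(18))² = (-46 + (-14 + 18))² = (-46 + 4)² = (-42)² = 1764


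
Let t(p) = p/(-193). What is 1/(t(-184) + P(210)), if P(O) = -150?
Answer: -193/28766 ≈ -0.0067093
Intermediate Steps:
t(p) = -p/193 (t(p) = p*(-1/193) = -p/193)
1/(t(-184) + P(210)) = 1/(-1/193*(-184) - 150) = 1/(184/193 - 150) = 1/(-28766/193) = -193/28766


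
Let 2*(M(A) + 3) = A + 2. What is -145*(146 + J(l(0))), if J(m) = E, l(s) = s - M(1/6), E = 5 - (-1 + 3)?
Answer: -21605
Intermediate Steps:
M(A) = -2 + A/2 (M(A) = -3 + (A + 2)/2 = -3 + (2 + A)/2 = -3 + (1 + A/2) = -2 + A/2)
E = 3 (E = 5 - 1*2 = 5 - 2 = 3)
l(s) = 23/12 + s (l(s) = s - (-2 + (½)/6) = s - (-2 + (½)*(⅙)) = s - (-2 + 1/12) = s - 1*(-23/12) = s + 23/12 = 23/12 + s)
J(m) = 3
-145*(146 + J(l(0))) = -145*(146 + 3) = -145*149 = -21605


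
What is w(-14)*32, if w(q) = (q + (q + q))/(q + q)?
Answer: 48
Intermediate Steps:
w(q) = 3/2 (w(q) = (q + 2*q)/((2*q)) = (3*q)*(1/(2*q)) = 3/2)
w(-14)*32 = (3/2)*32 = 48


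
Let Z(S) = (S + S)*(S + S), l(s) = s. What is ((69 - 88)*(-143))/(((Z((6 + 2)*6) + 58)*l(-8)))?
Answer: -2717/74192 ≈ -0.036621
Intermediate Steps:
Z(S) = 4*S**2 (Z(S) = (2*S)*(2*S) = 4*S**2)
((69 - 88)*(-143))/(((Z((6 + 2)*6) + 58)*l(-8))) = ((69 - 88)*(-143))/(((4*((6 + 2)*6)**2 + 58)*(-8))) = (-19*(-143))/(((4*(8*6)**2 + 58)*(-8))) = 2717/(((4*48**2 + 58)*(-8))) = 2717/(((4*2304 + 58)*(-8))) = 2717/(((9216 + 58)*(-8))) = 2717/((9274*(-8))) = 2717/(-74192) = 2717*(-1/74192) = -2717/74192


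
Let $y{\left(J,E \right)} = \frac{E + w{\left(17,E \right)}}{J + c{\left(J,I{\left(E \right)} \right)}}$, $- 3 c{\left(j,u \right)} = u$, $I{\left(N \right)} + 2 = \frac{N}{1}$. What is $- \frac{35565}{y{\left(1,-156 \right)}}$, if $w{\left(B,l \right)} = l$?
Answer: $\frac{1908655}{312} \approx 6117.5$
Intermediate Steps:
$I{\left(N \right)} = -2 + N$ ($I{\left(N \right)} = -2 + \frac{N}{1} = -2 + N 1 = -2 + N$)
$c{\left(j,u \right)} = - \frac{u}{3}$
$y{\left(J,E \right)} = \frac{2 E}{\frac{2}{3} + J - \frac{E}{3}}$ ($y{\left(J,E \right)} = \frac{E + E}{J - \frac{-2 + E}{3}} = \frac{2 E}{J - \left(- \frac{2}{3} + \frac{E}{3}\right)} = \frac{2 E}{\frac{2}{3} + J - \frac{E}{3}}$)
$- \frac{35565}{y{\left(1,-156 \right)}} = - \frac{35565}{6 \left(-156\right) \frac{1}{2 - -156 + 3 \cdot 1}} = - \frac{35565}{6 \left(-156\right) \frac{1}{2 + 156 + 3}} = - \frac{35565}{6 \left(-156\right) \frac{1}{161}} = - \frac{35565}{- \frac{936}{161}} = \left(-35565\right) \left(- \frac{161}{936}\right) = \frac{1908655}{312}$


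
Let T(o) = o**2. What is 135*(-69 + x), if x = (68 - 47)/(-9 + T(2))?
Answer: -9882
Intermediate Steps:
x = -21/5 (x = (68 - 47)/(-9 + 2**2) = 21/(-9 + 4) = 21/(-5) = 21*(-1/5) = -21/5 ≈ -4.2000)
135*(-69 + x) = 135*(-69 - 21/5) = 135*(-366/5) = -9882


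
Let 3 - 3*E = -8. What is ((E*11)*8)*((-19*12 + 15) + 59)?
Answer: -149072/3 ≈ -49691.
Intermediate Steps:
E = 11/3 (E = 1 - ⅓*(-8) = 1 + 8/3 = 11/3 ≈ 3.6667)
((E*11)*8)*((-19*12 + 15) + 59) = (((11/3)*11)*8)*((-19*12 + 15) + 59) = ((121/3)*8)*((-228 + 15) + 59) = 968*(-213 + 59)/3 = (968/3)*(-154) = -149072/3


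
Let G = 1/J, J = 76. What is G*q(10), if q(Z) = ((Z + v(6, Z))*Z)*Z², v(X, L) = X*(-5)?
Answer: -5000/19 ≈ -263.16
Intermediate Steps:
v(X, L) = -5*X
G = 1/76 ≈ 0.013158
q(Z) = Z³*(-30 + Z) (q(Z) = ((Z - 5*6)*Z)*Z² = ((Z - 30)*Z)*Z² = ((-30 + Z)*Z)*Z² = (Z*(-30 + Z))*Z² = Z³*(-30 + Z))
G*q(10) = (10³*(-30 + 10))/76 = (1000*(-20))/76 = (1/76)*(-20000) = -5000/19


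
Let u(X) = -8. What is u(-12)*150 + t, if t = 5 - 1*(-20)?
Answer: -1175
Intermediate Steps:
t = 25 (t = 5 + 20 = 25)
u(-12)*150 + t = -8*150 + 25 = -1200 + 25 = -1175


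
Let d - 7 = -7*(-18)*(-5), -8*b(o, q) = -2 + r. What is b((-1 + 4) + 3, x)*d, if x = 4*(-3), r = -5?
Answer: -4361/8 ≈ -545.13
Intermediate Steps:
x = -12
b(o, q) = 7/8 (b(o, q) = -(-2 - 5)/8 = -1/8*(-7) = 7/8)
d = -623 (d = 7 - 7*(-18)*(-5) = 7 + 126*(-5) = 7 - 630 = -623)
b((-1 + 4) + 3, x)*d = (7/8)*(-623) = -4361/8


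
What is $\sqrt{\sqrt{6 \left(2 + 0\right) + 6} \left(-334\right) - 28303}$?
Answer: $\sqrt{-28303 - 1002 \sqrt{2}} \approx 172.4 i$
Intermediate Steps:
$\sqrt{\sqrt{6 \left(2 + 0\right) + 6} \left(-334\right) - 28303} = \sqrt{\sqrt{6 \cdot 2 + 6} \left(-334\right) - 28303} = \sqrt{\sqrt{12 + 6} \left(-334\right) - 28303} = \sqrt{\sqrt{18} \left(-334\right) - 28303} = \sqrt{3 \sqrt{2} \left(-334\right) - 28303} = \sqrt{- 1002 \sqrt{2} - 28303} = \sqrt{-28303 - 1002 \sqrt{2}}$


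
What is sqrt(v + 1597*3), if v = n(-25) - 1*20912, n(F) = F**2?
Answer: 2*I*sqrt(3874) ≈ 124.48*I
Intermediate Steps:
v = -20287 (v = (-25)**2 - 1*20912 = 625 - 20912 = -20287)
sqrt(v + 1597*3) = sqrt(-20287 + 1597*3) = sqrt(-20287 + 4791) = sqrt(-15496) = 2*I*sqrt(3874)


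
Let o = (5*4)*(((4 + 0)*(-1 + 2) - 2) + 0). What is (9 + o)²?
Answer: 2401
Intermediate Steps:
o = 40 (o = 20*((4*1 - 2) + 0) = 20*((4 - 2) + 0) = 20*(2 + 0) = 20*2 = 40)
(9 + o)² = (9 + 40)² = 49² = 2401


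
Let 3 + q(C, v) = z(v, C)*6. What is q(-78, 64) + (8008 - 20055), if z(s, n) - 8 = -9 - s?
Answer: -12440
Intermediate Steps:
z(s, n) = -1 - s (z(s, n) = 8 + (-9 - s) = -1 - s)
q(C, v) = -9 - 6*v (q(C, v) = -3 + (-1 - v)*6 = -3 + (-6 - 6*v) = -9 - 6*v)
q(-78, 64) + (8008 - 20055) = (-9 - 6*64) + (8008 - 20055) = (-9 - 384) - 12047 = -393 - 12047 = -12440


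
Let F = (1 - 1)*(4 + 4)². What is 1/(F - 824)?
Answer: -1/824 ≈ -0.0012136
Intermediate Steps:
F = 0 (F = 0*8² = 0*64 = 0)
1/(F - 824) = 1/(0 - 824) = 1/(-824) = -1/824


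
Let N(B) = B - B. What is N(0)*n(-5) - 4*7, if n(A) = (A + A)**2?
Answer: -28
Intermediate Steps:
N(B) = 0
n(A) = 4*A**2 (n(A) = (2*A)**2 = 4*A**2)
N(0)*n(-5) - 4*7 = 0*(4*(-5)**2) - 4*7 = 0*(4*25) - 28 = 0*100 - 28 = 0 - 28 = -28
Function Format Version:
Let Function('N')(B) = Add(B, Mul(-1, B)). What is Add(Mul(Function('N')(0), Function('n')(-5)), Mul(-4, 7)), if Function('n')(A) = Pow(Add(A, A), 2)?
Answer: -28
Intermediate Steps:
Function('N')(B) = 0
Function('n')(A) = Mul(4, Pow(A, 2)) (Function('n')(A) = Pow(Mul(2, A), 2) = Mul(4, Pow(A, 2)))
Add(Mul(Function('N')(0), Function('n')(-5)), Mul(-4, 7)) = Add(Mul(0, Mul(4, Pow(-5, 2))), Mul(-4, 7)) = Add(Mul(0, Mul(4, 25)), -28) = Add(Mul(0, 100), -28) = Add(0, -28) = -28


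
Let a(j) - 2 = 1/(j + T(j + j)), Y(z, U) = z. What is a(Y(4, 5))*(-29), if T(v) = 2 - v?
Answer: -87/2 ≈ -43.500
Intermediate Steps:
a(j) = 2 + 1/(2 - j) (a(j) = 2 + 1/(j + (2 - (j + j))) = 2 + 1/(j + (2 - 2*j)) = 2 + 1/(2 - j))
a(Y(4, 5))*(-29) = ((-5 + 2*4)/(-2 + 4))*(-29) = ((-5 + 8)/2)*(-29) = ((1/2)*3)*(-29) = (3/2)*(-29) = -87/2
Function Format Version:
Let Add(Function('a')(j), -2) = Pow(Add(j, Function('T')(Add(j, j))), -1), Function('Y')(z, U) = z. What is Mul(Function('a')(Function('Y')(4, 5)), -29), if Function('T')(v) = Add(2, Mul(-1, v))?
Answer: Rational(-87, 2) ≈ -43.500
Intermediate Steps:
Function('a')(j) = Add(2, Pow(Add(2, Mul(-1, j)), -1)) (Function('a')(j) = Add(2, Pow(Add(j, Add(2, Mul(-1, Add(j, j)))), -1)) = Add(2, Pow(Add(j, Add(2, Mul(-1, Mul(2, j)))), -1)) = Add(2, Pow(Add(j, Add(2, Mul(-2, j))), -1)) = Add(2, Pow(Add(2, Mul(-1, j)), -1)))
Mul(Function('a')(Function('Y')(4, 5)), -29) = Mul(Mul(Pow(Add(-2, 4), -1), Add(-5, Mul(2, 4))), -29) = Mul(Mul(Pow(2, -1), Add(-5, 8)), -29) = Mul(Mul(Rational(1, 2), 3), -29) = Mul(Rational(3, 2), -29) = Rational(-87, 2)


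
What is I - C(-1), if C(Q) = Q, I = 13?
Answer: 14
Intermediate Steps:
I - C(-1) = 13 - 1*(-1) = 13 + 1 = 14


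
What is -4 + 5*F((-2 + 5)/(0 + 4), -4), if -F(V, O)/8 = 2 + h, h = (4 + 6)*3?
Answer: -1284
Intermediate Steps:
h = 30 (h = 10*3 = 30)
F(V, O) = -256 (F(V, O) = -8*(2 + 30) = -8*32 = -256)
-4 + 5*F((-2 + 5)/(0 + 4), -4) = -4 + 5*(-256) = -4 - 1280 = -1284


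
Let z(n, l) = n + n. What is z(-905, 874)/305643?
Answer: -1810/305643 ≈ -0.0059219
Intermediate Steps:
z(n, l) = 2*n
z(-905, 874)/305643 = (2*(-905))/305643 = -1810*1/305643 = -1810/305643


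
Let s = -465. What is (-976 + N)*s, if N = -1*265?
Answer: 577065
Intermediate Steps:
N = -265
(-976 + N)*s = (-976 - 265)*(-465) = -1241*(-465) = 577065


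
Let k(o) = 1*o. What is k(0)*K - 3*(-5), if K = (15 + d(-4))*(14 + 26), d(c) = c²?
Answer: 15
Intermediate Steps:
k(o) = o
K = 1240 (K = (15 + (-4)²)*(14 + 26) = (15 + 16)*40 = 31*40 = 1240)
k(0)*K - 3*(-5) = 0*1240 - 3*(-5) = 0 + 15 = 15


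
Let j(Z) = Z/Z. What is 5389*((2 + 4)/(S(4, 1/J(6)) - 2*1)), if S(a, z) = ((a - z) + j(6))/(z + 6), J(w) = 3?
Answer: -102391/4 ≈ -25598.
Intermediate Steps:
j(Z) = 1
S(a, z) = (1 + a - z)/(6 + z) (S(a, z) = ((a - z) + 1)/(z + 6) = (1 + a - z)/(6 + z))
5389*((2 + 4)/(S(4, 1/J(6)) - 2*1)) = 5389*((2 + 4)/((1 + 4 - 1/3)/(6 + 1/3) - 2*1)) = 5389*(6/((1 + 4 - 1*⅓)/(6 + ⅓) - 2)) = 5389*(6/((1 + 4 - ⅓)/(19/3) - 2)) = 5389*(6/((3/19)*(14/3) - 2)) = 5389*(6/(14/19 - 2)) = 5389*(6/(-24/19)) = 5389*(6*(-19/24)) = 5389*(-19/4) = -102391/4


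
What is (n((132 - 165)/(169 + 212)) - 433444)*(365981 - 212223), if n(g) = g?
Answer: -8463977975442/127 ≈ -6.6646e+10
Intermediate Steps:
(n((132 - 165)/(169 + 212)) - 433444)*(365981 - 212223) = ((132 - 165)/(169 + 212) - 433444)*(365981 - 212223) = (-33/381 - 433444)*153758 = (-33*1/381 - 433444)*153758 = (-11/127 - 433444)*153758 = -55047399/127*153758 = -8463977975442/127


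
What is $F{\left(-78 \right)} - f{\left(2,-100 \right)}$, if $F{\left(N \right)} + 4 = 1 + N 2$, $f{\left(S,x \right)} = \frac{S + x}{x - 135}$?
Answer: $- \frac{37463}{235} \approx -159.42$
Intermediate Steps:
$f{\left(S,x \right)} = \frac{S + x}{-135 + x}$
$F{\left(N \right)} = -3 + 2 N$ ($F{\left(N \right)} = -4 + \left(1 + N 2\right) = -4 + \left(1 + 2 N\right) = -3 + 2 N$)
$F{\left(-78 \right)} - f{\left(2,-100 \right)} = \left(-3 + 2 \left(-78\right)\right) - \frac{2 - 100}{-135 - 100} = \left(-3 - 156\right) - \frac{1}{-235} \left(-98\right) = -159 - \left(- \frac{1}{235}\right) \left(-98\right) = -159 - \frac{98}{235} = - \frac{37463}{235}$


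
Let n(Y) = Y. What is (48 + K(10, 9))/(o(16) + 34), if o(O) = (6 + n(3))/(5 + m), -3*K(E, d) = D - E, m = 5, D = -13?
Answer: 1670/1047 ≈ 1.5950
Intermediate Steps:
K(E, d) = 13/3 + E/3 (K(E, d) = -(-13 - E)/3 = 13/3 + E/3)
o(O) = 9/10 (o(O) = (6 + 3)/(5 + 5) = 9/10)
(48 + K(10, 9))/(o(16) + 34) = (48 + (13/3 + (1/3)*10))/(9/10 + 34) = (48 + (13/3 + 10/3))/(349/10) = (48 + 23/3)*(10/349) = (167/3)*(10/349) = 1670/1047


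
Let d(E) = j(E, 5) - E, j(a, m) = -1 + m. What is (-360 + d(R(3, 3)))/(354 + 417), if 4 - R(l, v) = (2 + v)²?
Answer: -335/771 ≈ -0.43450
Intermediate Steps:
R(l, v) = 4 - (2 + v)²
d(E) = 4 - E (d(E) = (-1 + 5) - E = 4 - E)
(-360 + d(R(3, 3)))/(354 + 417) = (-360 + (4 - (4 - (2 + 3)²)))/(354 + 417) = (-360 + (4 - (4 - 1*5²)))/771 = (-360 + (4 - (4 - 1*25)))*(1/771) = (-360 + (4 - (4 - 25)))*(1/771) = (-360 + (4 - 1*(-21)))*(1/771) = (-360 + (4 + 21))*(1/771) = (-360 + 25)*(1/771) = -335*1/771 = -335/771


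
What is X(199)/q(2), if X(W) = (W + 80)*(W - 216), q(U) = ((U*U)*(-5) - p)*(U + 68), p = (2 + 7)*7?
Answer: 4743/5810 ≈ 0.81635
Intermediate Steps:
p = 63 (p = 9*7 = 63)
q(U) = (-63 - 5*U²)*(68 + U) (q(U) = ((U*U)*(-5) - 1*63)*(U + 68) = (U²*(-5) - 63)*(68 + U) = (-5*U² - 63)*(68 + U) = (-63 - 5*U²)*(68 + U))
X(W) = (-216 + W)*(80 + W) (X(W) = (80 + W)*(-216 + W) = (-216 + W)*(80 + W))
X(199)/q(2) = (-17280 + 199² - 136*199)/(-4284 - 340*2² - 63*2 - 5*2³) = (-17280 + 39601 - 27064)/(-4284 - 340*4 - 126 - 5*8) = -4743/(-4284 - 1360 - 126 - 40) = -4743/(-5810) = -4743*(-1/5810) = 4743/5810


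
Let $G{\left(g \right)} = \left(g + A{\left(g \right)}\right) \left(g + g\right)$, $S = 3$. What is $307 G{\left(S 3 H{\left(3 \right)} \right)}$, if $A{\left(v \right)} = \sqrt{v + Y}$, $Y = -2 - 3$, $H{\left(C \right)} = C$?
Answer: $447606 + 16578 \sqrt{22} \approx 5.2536 \cdot 10^{5}$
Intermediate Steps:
$Y = -5$ ($Y = -2 - 3 = -5$)
$A{\left(v \right)} = \sqrt{-5 + v}$ ($A{\left(v \right)} = \sqrt{v - 5} = \sqrt{-5 + v}$)
$G{\left(g \right)} = 2 g \left(g + \sqrt{-5 + g}\right)$ ($G{\left(g \right)} = \left(g + \sqrt{-5 + g}\right) \left(g + g\right) = \left(g + \sqrt{-5 + g}\right) 2 g = 2 g \left(g + \sqrt{-5 + g}\right)$)
$307 G{\left(S 3 H{\left(3 \right)} \right)} = 307 \cdot 2 \cdot 3 \cdot 3 \cdot 3 \left(3 \cdot 3 \cdot 3 + \sqrt{-5 + 3 \cdot 3 \cdot 3}\right) = 307 \cdot 2 \cdot 9 \cdot 3 \left(9 \cdot 3 + \sqrt{-5 + 9 \cdot 3}\right) = 307 \cdot 2 \cdot 27 \left(27 + \sqrt{-5 + 27}\right) = 307 \cdot 2 \cdot 27 \left(27 + \sqrt{22}\right) = 307 \left(1458 + 54 \sqrt{22}\right) = 447606 + 16578 \sqrt{22}$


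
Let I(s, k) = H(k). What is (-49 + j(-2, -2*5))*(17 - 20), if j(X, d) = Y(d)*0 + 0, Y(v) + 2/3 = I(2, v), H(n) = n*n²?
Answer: 147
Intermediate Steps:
H(n) = n³
I(s, k) = k³
Y(v) = -⅔ + v³
j(X, d) = 0 (j(X, d) = (-⅔ + d³)*0 + 0 = 0 + 0 = 0)
(-49 + j(-2, -2*5))*(17 - 20) = (-49 + 0)*(17 - 20) = -49*(-3) = 147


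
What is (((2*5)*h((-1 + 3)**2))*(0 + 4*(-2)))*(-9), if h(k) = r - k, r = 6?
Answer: 1440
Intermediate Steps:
h(k) = 6 - k
(((2*5)*h((-1 + 3)**2))*(0 + 4*(-2)))*(-9) = (((2*5)*(6 - (-1 + 3)**2))*(0 + 4*(-2)))*(-9) = ((10*(6 - 1*2**2))*(0 - 8))*(-9) = ((10*(6 - 1*4))*(-8))*(-9) = ((10*(6 - 4))*(-8))*(-9) = ((10*2)*(-8))*(-9) = (20*(-8))*(-9) = -160*(-9) = 1440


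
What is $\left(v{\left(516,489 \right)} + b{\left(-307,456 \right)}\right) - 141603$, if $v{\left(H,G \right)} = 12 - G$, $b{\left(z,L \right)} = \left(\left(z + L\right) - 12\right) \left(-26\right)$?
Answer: $-145642$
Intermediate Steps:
$b{\left(z,L \right)} = 312 - 26 L - 26 z$ ($b{\left(z,L \right)} = \left(\left(L + z\right) - 12\right) \left(-26\right) = \left(-12 + L + z\right) \left(-26\right) = 312 - 26 L - 26 z$)
$\left(v{\left(516,489 \right)} + b{\left(-307,456 \right)}\right) - 141603 = \left(\left(12 - 489\right) - 3562\right) - 141603 = \left(\left(12 - 489\right) + \left(312 - 11856 + 7982\right)\right) - 141603 = \left(-477 - 3562\right) - 141603 = -4039 - 141603 = -145642$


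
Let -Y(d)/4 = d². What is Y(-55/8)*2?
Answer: -3025/8 ≈ -378.13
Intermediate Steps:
Y(d) = -4*d²
Y(-55/8)*2 = -4*(-55/8)²*2 = -4*3025/64*2 = -3025/16*2 = -3025/8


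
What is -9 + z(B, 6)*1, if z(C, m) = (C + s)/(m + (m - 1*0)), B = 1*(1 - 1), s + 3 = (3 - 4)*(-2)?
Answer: -109/12 ≈ -9.0833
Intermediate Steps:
s = -1 (s = -3 + (3 - 4)*(-2) = -3 - 1*(-2) = -3 + 2 = -1)
B = 0 (B = 1*0 = 0)
z(C, m) = (-1 + C)/(2*m) (z(C, m) = (C - 1)/(m + (m - 1*0)) = (-1 + C)/(m + (m + 0)) = (-1 + C)/(m + m) = (-1 + C)/((2*m)) = (-1 + C)*(1/(2*m)) = (-1 + C)/(2*m))
-9 + z(B, 6)*1 = -9 + ((1/2)*(-1 + 0)/6)*1 = -9 + ((1/2)*(1/6)*(-1))*1 = -9 - 1/12*1 = -9 - 1/12 = -109/12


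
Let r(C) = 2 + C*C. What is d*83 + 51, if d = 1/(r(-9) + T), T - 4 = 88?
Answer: 9008/175 ≈ 51.474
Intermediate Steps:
T = 92 (T = 4 + 88 = 92)
r(C) = 2 + C**2
d = 1/175 (d = 1/((2 + (-9)**2) + 92) = 1/((2 + 81) + 92) = 1/(83 + 92) = 1/175 ≈ 0.0057143)
d*83 + 51 = (1/175)*83 + 51 = 83/175 + 51 = 9008/175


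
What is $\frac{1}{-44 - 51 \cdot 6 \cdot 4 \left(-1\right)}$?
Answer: $\frac{1}{1180} \approx 0.00084746$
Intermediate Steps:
$\frac{1}{-44 - 51 \cdot 6 \cdot 4 \left(-1\right)} = \frac{1}{-44 - 51 \cdot 24 \left(-1\right)} = \frac{1}{-44 - -1224} = \frac{1}{-44 + 1224} = \frac{1}{1180}$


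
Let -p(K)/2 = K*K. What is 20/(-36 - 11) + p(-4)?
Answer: -1524/47 ≈ -32.426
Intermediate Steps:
p(K) = -2*K**2 (p(K) = -2*K*K = -2*K**2)
20/(-36 - 11) + p(-4) = 20/(-36 - 11) - 2*(-4)**2 = 20/(-47) - 2*16 = 20*(-1/47) - 32 = -20/47 - 32 = -1524/47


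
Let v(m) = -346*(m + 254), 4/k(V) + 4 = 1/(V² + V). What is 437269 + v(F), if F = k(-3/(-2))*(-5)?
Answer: 2432720/7 ≈ 3.4753e+5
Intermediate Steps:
k(V) = 4/(-4 + 1/(V + V²)) (k(V) = 4/(-4 + 1/(V² + V)) = 4/(-4 + 1/(V + V²)))
F = 75/14 (F = -4*(-3/(-2))*(1 - 3/(-2))/(-1 + 4*(-3/(-2)) + 4*(-3/(-2))²)*(-5) = -4*(-3*(-½))*(1 - 3*(-½))/(-1 + 4*(-3*(-½)) + 4*(-3*(-½))²)*(-5) = -4*3/2*(1 + 3/2)/(-1 + 4*(3/2) + 4*(3/2)²)*(-5) = -4*3/2*5/2/(-1 + 6 + 4*(9/4))*(-5) = -4*3/2*5/2/(-1 + 6 + 9)*(-5) = -4*3/2*5/2/14*(-5) = -4*3/2*1/14*5/2*(-5) = -15/14*(-5) = 75/14 ≈ 5.3571)
v(m) = -87884 - 346*m (v(m) = -346*(254 + m) = -87884 - 346*m)
437269 + v(F) = 437269 + (-87884 - 346*75/14) = 437269 + (-87884 - 12975/7) = 437269 - 628163/7 = 2432720/7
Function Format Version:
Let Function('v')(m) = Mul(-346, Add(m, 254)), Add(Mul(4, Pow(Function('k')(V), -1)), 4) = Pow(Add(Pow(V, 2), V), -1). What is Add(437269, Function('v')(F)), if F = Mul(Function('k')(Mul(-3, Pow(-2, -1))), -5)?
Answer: Rational(2432720, 7) ≈ 3.4753e+5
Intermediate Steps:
Function('k')(V) = Mul(4, Pow(Add(-4, Pow(Add(V, Pow(V, 2)), -1)), -1)) (Function('k')(V) = Mul(4, Pow(Add(-4, Pow(Add(Pow(V, 2), V), -1)), -1)) = Mul(4, Pow(Add(-4, Pow(Add(V, Pow(V, 2)), -1)), -1)))
F = Rational(75, 14) (F = Mul(Mul(-4, Mul(-3, Pow(-2, -1)), Pow(Add(-1, Mul(4, Mul(-3, Pow(-2, -1))), Mul(4, Pow(Mul(-3, Pow(-2, -1)), 2))), -1), Add(1, Mul(-3, Pow(-2, -1)))), -5) = Mul(Mul(-4, Mul(-3, Rational(-1, 2)), Pow(Add(-1, Mul(4, Mul(-3, Rational(-1, 2))), Mul(4, Pow(Mul(-3, Rational(-1, 2)), 2))), -1), Add(1, Mul(-3, Rational(-1, 2)))), -5) = Mul(Mul(-4, Rational(3, 2), Pow(Add(-1, Mul(4, Rational(3, 2)), Mul(4, Pow(Rational(3, 2), 2))), -1), Add(1, Rational(3, 2))), -5) = Mul(Mul(-4, Rational(3, 2), Pow(Add(-1, 6, Mul(4, Rational(9, 4))), -1), Rational(5, 2)), -5) = Mul(Mul(-4, Rational(3, 2), Pow(Add(-1, 6, 9), -1), Rational(5, 2)), -5) = Mul(Mul(-4, Rational(3, 2), Pow(14, -1), Rational(5, 2)), -5) = Mul(Mul(-4, Rational(3, 2), Rational(1, 14), Rational(5, 2)), -5) = Mul(Rational(-15, 14), -5) = Rational(75, 14) ≈ 5.3571)
Function('v')(m) = Add(-87884, Mul(-346, m)) (Function('v')(m) = Mul(-346, Add(254, m)) = Add(-87884, Mul(-346, m)))
Add(437269, Function('v')(F)) = Add(437269, Add(-87884, Mul(-346, Rational(75, 14)))) = Add(437269, Add(-87884, Rational(-12975, 7))) = Add(437269, Rational(-628163, 7)) = Rational(2432720, 7)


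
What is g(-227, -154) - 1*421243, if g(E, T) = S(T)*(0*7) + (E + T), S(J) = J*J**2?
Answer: -421624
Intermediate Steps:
S(J) = J**3
g(E, T) = E + T (g(E, T) = T**3*(0*7) + (E + T) = T**3*0 + (E + T) = 0 + (E + T) = E + T)
g(-227, -154) - 1*421243 = (-227 - 154) - 1*421243 = -381 - 421243 = -421624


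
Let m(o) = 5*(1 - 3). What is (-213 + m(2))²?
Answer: 49729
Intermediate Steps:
m(o) = -10 (m(o) = 5*(-2) = -10)
(-213 + m(2))² = (-213 - 10)² = (-223)² = 49729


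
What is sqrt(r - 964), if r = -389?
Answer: I*sqrt(1353) ≈ 36.783*I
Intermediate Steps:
sqrt(r - 964) = sqrt(-389 - 964) = sqrt(-1353) = I*sqrt(1353)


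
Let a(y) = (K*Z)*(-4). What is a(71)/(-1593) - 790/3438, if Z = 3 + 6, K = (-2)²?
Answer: -14137/101421 ≈ -0.13939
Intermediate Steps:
K = 4
Z = 9
a(y) = -144 (a(y) = (4*9)*(-4) = 36*(-4) = -144)
a(71)/(-1593) - 790/3438 = -144/(-1593) - 790/3438 = -144*(-1/1593) - 790*1/3438 = 16/177 - 395/1719 = -14137/101421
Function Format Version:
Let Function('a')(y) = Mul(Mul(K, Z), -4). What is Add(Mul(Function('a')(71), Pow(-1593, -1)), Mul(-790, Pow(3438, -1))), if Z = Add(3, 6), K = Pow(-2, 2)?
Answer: Rational(-14137, 101421) ≈ -0.13939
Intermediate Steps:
K = 4
Z = 9
Function('a')(y) = -144 (Function('a')(y) = Mul(Mul(4, 9), -4) = Mul(36, -4) = -144)
Add(Mul(Function('a')(71), Pow(-1593, -1)), Mul(-790, Pow(3438, -1))) = Add(Mul(-144, Pow(-1593, -1)), Mul(-790, Pow(3438, -1))) = Add(Mul(-144, Rational(-1, 1593)), Mul(-790, Rational(1, 3438))) = Add(Rational(16, 177), Rational(-395, 1719)) = Rational(-14137, 101421)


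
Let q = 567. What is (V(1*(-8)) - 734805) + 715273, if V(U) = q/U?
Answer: -156823/8 ≈ -19603.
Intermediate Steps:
V(U) = 567/U
(V(1*(-8)) - 734805) + 715273 = (567/((1*(-8))) - 734805) + 715273 = (567/(-8) - 734805) + 715273 = (567*(-1/8) - 734805) + 715273 = (-567/8 - 734805) + 715273 = -5879007/8 + 715273 = -156823/8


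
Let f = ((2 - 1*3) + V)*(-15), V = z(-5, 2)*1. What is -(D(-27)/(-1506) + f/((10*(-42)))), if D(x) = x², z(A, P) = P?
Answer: 3151/7028 ≈ 0.44835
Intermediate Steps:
V = 2 (V = 2*1 = 2)
f = -15 (f = ((2 - 1*3) + 2)*(-15) = ((2 - 3) + 2)*(-15) = (-1 + 2)*(-15) = 1*(-15) = -15)
-(D(-27)/(-1506) + f/((10*(-42)))) = -((-27)²/(-1506) - 15/(10*(-42))) = -(729*(-1/1506) - 15/(-420)) = -(-243/502 - 15*(-1/420)) = -(-243/502 + 1/28) = -1*(-3151/7028) = 3151/7028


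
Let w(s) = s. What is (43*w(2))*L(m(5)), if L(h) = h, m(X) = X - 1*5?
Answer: 0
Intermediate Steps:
m(X) = -5 + X (m(X) = X - 5 = -5 + X)
(43*w(2))*L(m(5)) = (43*2)*(-5 + 5) = 86*0 = 0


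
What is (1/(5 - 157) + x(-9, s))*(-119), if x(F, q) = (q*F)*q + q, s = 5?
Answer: 3979479/152 ≈ 26181.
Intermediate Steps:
x(F, q) = q + F*q**2 (x(F, q) = (F*q)*q + q = F*q**2 + q = q + F*q**2)
(1/(5 - 157) + x(-9, s))*(-119) = (1/(5 - 157) + 5*(1 - 9*5))*(-119) = (1/(-152) + 5*(1 - 45))*(-119) = (-1/152 + 5*(-44))*(-119) = (-1/152 - 220)*(-119) = -33441/152*(-119) = 3979479/152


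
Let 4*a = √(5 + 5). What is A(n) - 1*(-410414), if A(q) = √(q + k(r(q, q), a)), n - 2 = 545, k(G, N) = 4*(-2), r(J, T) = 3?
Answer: 410414 + 7*√11 ≈ 4.1044e+5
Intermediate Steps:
a = √10/4 (a = √(5 + 5)/4 = √10/4 ≈ 0.79057)
k(G, N) = -8
n = 547 (n = 2 + 545 = 547)
A(q) = √(-8 + q) (A(q) = √(q - 8) = √(-8 + q))
A(n) - 1*(-410414) = √(-8 + 547) - 1*(-410414) = √539 + 410414 = 7*√11 + 410414 = 410414 + 7*√11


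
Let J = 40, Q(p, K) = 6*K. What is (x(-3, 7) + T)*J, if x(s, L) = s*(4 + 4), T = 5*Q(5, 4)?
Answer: 3840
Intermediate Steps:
T = 120 (T = 5*(6*4) = 5*24 = 120)
x(s, L) = 8*s (x(s, L) = s*8 = 8*s)
(x(-3, 7) + T)*J = (8*(-3) + 120)*40 = (-24 + 120)*40 = 96*40 = 3840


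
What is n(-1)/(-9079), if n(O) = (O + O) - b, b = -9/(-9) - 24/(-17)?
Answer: 75/154343 ≈ 0.00048593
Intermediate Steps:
b = 41/17 (b = -9*(-⅑) - 24*(-1/17) = 1 + 24/17 = 41/17 ≈ 2.4118)
n(O) = -41/17 + 2*O (n(O) = (O + O) - 1*41/17 = 2*O - 41/17 = -41/17 + 2*O)
n(-1)/(-9079) = (-41/17 + 2*(-1))/(-9079) = (-41/17 - 2)*(-1/9079) = -75/17*(-1/9079) = 75/154343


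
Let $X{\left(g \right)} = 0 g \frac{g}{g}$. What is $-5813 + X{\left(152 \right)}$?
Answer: $-5813$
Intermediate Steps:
$X{\left(g \right)} = 0$ ($X{\left(g \right)} = 0 \cdot 1 = 0$)
$-5813 + X{\left(152 \right)} = -5813 + 0 = -5813$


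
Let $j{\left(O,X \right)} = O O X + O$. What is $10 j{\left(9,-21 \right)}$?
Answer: $-16920$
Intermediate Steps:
$j{\left(O,X \right)} = O + X O^{2}$ ($j{\left(O,X \right)} = O^{2} X + O = X O^{2} + O = O + X O^{2}$)
$10 j{\left(9,-21 \right)} = 10 \cdot 9 \left(1 + 9 \left(-21\right)\right) = 10 \cdot 9 \left(1 - 189\right) = 10 \cdot 9 \left(-188\right) = 10 \left(-1692\right) = -16920$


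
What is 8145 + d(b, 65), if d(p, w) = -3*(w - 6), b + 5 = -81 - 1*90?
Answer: 7968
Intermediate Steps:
b = -176 (b = -5 + (-81 - 1*90) = -5 + (-81 - 90) = -5 - 171 = -176)
d(p, w) = 18 - 3*w (d(p, w) = -3*(-6 + w) = 18 - 3*w)
8145 + d(b, 65) = 8145 + (18 - 3*65) = 8145 + (18 - 195) = 8145 - 177 = 7968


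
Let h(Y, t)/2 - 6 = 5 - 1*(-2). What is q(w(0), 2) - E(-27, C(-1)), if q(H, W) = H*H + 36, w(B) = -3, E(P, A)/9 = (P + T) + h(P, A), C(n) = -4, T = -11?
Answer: 153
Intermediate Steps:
h(Y, t) = 26 (h(Y, t) = 12 + 2*(5 - 1*(-2)) = 12 + 2*(5 + 2) = 12 + 2*7 = 12 + 14 = 26)
E(P, A) = 135 + 9*P (E(P, A) = 9*((P - 11) + 26) = 9*((-11 + P) + 26) = 9*(15 + P) = 135 + 9*P)
q(H, W) = 36 + H² (q(H, W) = H² + 36 = 36 + H²)
q(w(0), 2) - E(-27, C(-1)) = (36 + (-3)²) - (135 + 9*(-27)) = (36 + 9) - (135 - 243) = 45 - 1*(-108) = 45 + 108 = 153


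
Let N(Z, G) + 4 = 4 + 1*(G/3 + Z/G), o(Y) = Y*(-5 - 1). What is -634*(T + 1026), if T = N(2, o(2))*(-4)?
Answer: -1983152/3 ≈ -6.6105e+5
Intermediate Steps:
o(Y) = -6*Y (o(Y) = Y*(-6) = -6*Y)
N(Z, G) = G/3 + Z/G (N(Z, G) = -4 + (4 + 1*(G/3 + Z/G)) = -4 + (4 + (G/3 + Z/G)) = -4 + (4 + G/3 + Z/G) = G/3 + Z/G)
T = 50/3 (T = ((-6*2)/3 + 2/((-6*2)))*(-4) = ((1/3)*(-12) + 2/(-12))*(-4) = (-4 + 2*(-1/12))*(-4) = (-4 - 1/6)*(-4) = -25/6*(-4) = 50/3 ≈ 16.667)
-634*(T + 1026) = -634*(50/3 + 1026) = -634*3128/3 = -1983152/3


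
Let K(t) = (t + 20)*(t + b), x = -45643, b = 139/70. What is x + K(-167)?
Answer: -213859/10 ≈ -21386.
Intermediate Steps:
b = 139/70 (b = 139*(1/70) = 139/70 ≈ 1.9857)
K(t) = (20 + t)*(139/70 + t) (K(t) = (t + 20)*(t + 139/70) = (20 + t)*(139/70 + t))
x + K(-167) = -45643 + (278/7 + (-167)**2 + (1539/70)*(-167)) = -45643 + (278/7 + 27889 - 257013/70) = -45643 + 242571/10 = -213859/10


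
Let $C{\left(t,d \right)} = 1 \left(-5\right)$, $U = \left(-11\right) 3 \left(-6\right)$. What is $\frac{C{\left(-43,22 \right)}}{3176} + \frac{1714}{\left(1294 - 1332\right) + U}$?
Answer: $\frac{340179}{31760} \approx 10.711$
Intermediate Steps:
$U = 198$ ($U = \left(-33\right) \left(-6\right) = 198$)
$C{\left(t,d \right)} = -5$
$\frac{C{\left(-43,22 \right)}}{3176} + \frac{1714}{\left(1294 - 1332\right) + U} = - \frac{5}{3176} + \frac{1714}{\left(1294 - 1332\right) + 198} = \left(-5\right) \frac{1}{3176} + \frac{1714}{-38 + 198} = - \frac{5}{3176} + \frac{1714}{160} = - \frac{5}{3176} + 1714 \cdot \frac{1}{160} = - \frac{5}{3176} + \frac{857}{80} = \frac{340179}{31760}$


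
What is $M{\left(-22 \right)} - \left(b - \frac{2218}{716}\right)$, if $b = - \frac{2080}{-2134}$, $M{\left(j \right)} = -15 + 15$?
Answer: $\frac{810983}{381986} \approx 2.1231$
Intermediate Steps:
$M{\left(j \right)} = 0$
$b = \frac{1040}{1067}$ ($b = \left(-2080\right) \left(- \frac{1}{2134}\right) = \frac{1040}{1067} \approx 0.9747$)
$M{\left(-22 \right)} - \left(b - \frac{2218}{716}\right) = 0 - \left(\frac{1040}{1067} - \frac{2218}{716}\right) = 0 - \left(\frac{1040}{1067} - 2218 \cdot \frac{1}{716}\right) = 0 - \left(\frac{1040}{1067} - \frac{1109}{358}\right) = 0 - - \frac{810983}{381986} = 0 + \frac{810983}{381986} = \frac{810983}{381986}$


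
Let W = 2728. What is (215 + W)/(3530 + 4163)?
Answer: 2943/7693 ≈ 0.38256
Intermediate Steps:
(215 + W)/(3530 + 4163) = (215 + 2728)/(3530 + 4163) = 2943/7693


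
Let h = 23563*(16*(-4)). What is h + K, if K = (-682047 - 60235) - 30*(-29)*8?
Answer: -2243354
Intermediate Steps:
K = -735322 (K = -742282 + 870*8 = -742282 + 6960 = -735322)
h = -1508032 (h = 23563*(-64) = -1508032)
h + K = -1508032 - 735322 = -2243354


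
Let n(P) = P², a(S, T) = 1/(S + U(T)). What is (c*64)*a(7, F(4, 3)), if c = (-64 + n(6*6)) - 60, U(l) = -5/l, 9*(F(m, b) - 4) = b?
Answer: 243776/19 ≈ 12830.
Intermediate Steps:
F(m, b) = 4 + b/9
a(S, T) = 1/(S - 5/T)
c = 1172 (c = (-64 + (6*6)²) - 60 = (-64 + 36²) - 60 = (-64 + 1296) - 60 = 1232 - 60 = 1172)
(c*64)*a(7, F(4, 3)) = (1172*64)*((4 + (⅑)*3)/(-5 + 7*(4 + (⅑)*3))) = 75008*((4 + ⅓)/(-5 + 7*(4 + ⅓))) = 75008*(13/(3*(-5 + 7*(13/3)))) = 75008*(13/(3*(-5 + 91/3))) = 75008*(13/(3*(76/3))) = 75008*((13/3)*(3/76)) = 75008*(13/76) = 243776/19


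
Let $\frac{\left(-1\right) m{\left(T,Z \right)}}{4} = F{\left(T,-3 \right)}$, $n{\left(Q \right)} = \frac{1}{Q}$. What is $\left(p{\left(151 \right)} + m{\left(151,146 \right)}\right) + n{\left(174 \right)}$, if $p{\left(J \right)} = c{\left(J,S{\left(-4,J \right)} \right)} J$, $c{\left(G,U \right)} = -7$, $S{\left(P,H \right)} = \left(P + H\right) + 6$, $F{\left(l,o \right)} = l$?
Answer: $- \frac{289013}{174} \approx -1661.0$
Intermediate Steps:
$S{\left(P,H \right)} = 6 + H + P$ ($S{\left(P,H \right)} = \left(H + P\right) + 6 = 6 + H + P$)
$m{\left(T,Z \right)} = - 4 T$
$p{\left(J \right)} = - 7 J$
$\left(p{\left(151 \right)} + m{\left(151,146 \right)}\right) + n{\left(174 \right)} = \left(\left(-7\right) 151 - 604\right) + \frac{1}{174} = \left(-1057 - 604\right) + \frac{1}{174} = -1661 + \frac{1}{174} = - \frac{289013}{174}$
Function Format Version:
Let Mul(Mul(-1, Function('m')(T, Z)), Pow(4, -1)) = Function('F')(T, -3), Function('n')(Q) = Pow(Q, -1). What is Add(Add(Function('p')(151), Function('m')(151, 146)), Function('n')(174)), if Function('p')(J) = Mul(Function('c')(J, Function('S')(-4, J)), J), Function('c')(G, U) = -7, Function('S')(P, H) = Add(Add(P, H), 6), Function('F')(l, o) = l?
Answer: Rational(-289013, 174) ≈ -1661.0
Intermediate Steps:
Function('S')(P, H) = Add(6, H, P) (Function('S')(P, H) = Add(Add(H, P), 6) = Add(6, H, P))
Function('m')(T, Z) = Mul(-4, T)
Function('p')(J) = Mul(-7, J)
Add(Add(Function('p')(151), Function('m')(151, 146)), Function('n')(174)) = Add(Add(Mul(-7, 151), Mul(-4, 151)), Pow(174, -1)) = Add(Add(-1057, -604), Rational(1, 174)) = Add(-1661, Rational(1, 174)) = Rational(-289013, 174)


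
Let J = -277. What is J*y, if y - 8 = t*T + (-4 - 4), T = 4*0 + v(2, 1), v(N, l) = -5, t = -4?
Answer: -5540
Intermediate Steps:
T = -5 (T = 4*0 - 5 = 0 - 5 = -5)
y = 20 (y = 8 + (-4*(-5) + (-4 - 4)) = 8 + (20 - 8) = 8 + 12 = 20)
J*y = -277*20 = -5540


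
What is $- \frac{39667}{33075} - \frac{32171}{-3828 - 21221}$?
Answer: $\frac{70437142}{828495675} \approx 0.085018$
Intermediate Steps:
$- \frac{39667}{33075} - \frac{32171}{-3828 - 21221} = \left(-39667\right) \frac{1}{33075} - \frac{32171}{-3828 - 21221} = - \frac{39667}{33075} - \frac{32171}{-25049} = - \frac{39667}{33075} - - \frac{32171}{25049} = - \frac{39667}{33075} + \frac{32171}{25049} = \frac{70437142}{828495675}$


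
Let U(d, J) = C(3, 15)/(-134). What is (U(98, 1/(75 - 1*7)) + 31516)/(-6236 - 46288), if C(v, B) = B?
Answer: -4223129/7038216 ≈ -0.60003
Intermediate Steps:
U(d, J) = -15/134 (U(d, J) = 15/(-134) = 15*(-1/134) = -15/134)
(U(98, 1/(75 - 1*7)) + 31516)/(-6236 - 46288) = (-15/134 + 31516)/(-6236 - 46288) = (4223129/134)/(-52524) = (4223129/134)*(-1/52524) = -4223129/7038216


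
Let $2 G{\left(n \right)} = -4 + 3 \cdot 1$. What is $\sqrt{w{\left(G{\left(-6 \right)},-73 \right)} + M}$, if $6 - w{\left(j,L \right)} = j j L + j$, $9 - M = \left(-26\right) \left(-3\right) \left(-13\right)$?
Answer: $\frac{\sqrt{4191}}{2} \approx 32.369$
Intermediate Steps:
$M = 1023$ ($M = 9 - \left(-26\right) \left(-3\right) \left(-13\right) = 9 - 78 \left(-13\right) = 9 - -1014 = 9 + 1014 = 1023$)
$G{\left(n \right)} = - \frac{1}{2}$ ($G{\left(n \right)} = \frac{-4 + 3 \cdot 1}{2} = \frac{-4 + 3}{2} = \frac{1}{2} \left(-1\right) = - \frac{1}{2}$)
$w{\left(j,L \right)} = 6 - j - L j^{2}$ ($w{\left(j,L \right)} = 6 - \left(j j L + j\right) = 6 - \left(j^{2} L + j\right) = 6 - \left(L j^{2} + j\right) = 6 - \left(j + L j^{2}\right) = 6 - j - L j^{2}$)
$\sqrt{w{\left(G{\left(-6 \right)},-73 \right)} + M} = \sqrt{\left(6 - - \frac{1}{2} - - 73 \left(- \frac{1}{2}\right)^{2}\right) + 1023} = \sqrt{\left(6 + \frac{1}{2} - \left(-73\right) \frac{1}{4}\right) + 1023} = \sqrt{\left(6 + \frac{1}{2} + \frac{73}{4}\right) + 1023} = \sqrt{\frac{99}{4} + 1023} = \sqrt{\frac{4191}{4}} = \frac{\sqrt{4191}}{2}$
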